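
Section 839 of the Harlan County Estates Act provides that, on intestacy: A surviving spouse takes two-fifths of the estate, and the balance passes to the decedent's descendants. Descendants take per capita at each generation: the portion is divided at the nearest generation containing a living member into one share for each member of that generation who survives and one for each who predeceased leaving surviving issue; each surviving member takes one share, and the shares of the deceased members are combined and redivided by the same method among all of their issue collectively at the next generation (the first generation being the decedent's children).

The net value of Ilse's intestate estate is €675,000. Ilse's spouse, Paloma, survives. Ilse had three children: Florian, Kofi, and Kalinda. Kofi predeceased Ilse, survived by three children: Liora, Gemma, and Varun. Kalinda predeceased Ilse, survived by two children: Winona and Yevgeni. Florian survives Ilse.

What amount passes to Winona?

Paloma takes two-fifths of €675,000 = €270,000. The remaining €405,000 passes to the descendants.
The descendants' portion (€405,000) is divided at the children's generation into 3 shares of €135,000. Florian takes €135,000. The 2 shares of the deceased (Kofi and Kalinda) are combined into a pool of €270,000.
That pool (€270,000) is divided at the grandchildren's generation equally among Liora, Gemma, Varun, Winona, and Yevgeni: €54,000 each.

Winona receives €54,000.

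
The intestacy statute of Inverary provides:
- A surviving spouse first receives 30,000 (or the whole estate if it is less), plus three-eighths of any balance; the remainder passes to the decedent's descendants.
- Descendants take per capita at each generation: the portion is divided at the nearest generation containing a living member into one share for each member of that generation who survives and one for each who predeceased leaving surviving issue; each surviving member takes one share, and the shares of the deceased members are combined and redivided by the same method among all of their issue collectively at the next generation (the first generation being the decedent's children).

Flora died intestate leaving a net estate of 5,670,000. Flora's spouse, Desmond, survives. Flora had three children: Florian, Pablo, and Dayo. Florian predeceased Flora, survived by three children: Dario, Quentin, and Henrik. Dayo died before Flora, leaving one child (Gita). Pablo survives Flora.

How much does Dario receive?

Dario receives 587,500.

Desmond first takes 30,000, leaving a balance of 5,640,000. Desmond then takes three-eighths of the balance (2,115,000), for a total of 2,145,000. The remaining 3,525,000 passes to the descendants.
The descendants' portion (3,525,000) is divided at the children's generation into 3 shares of 1,175,000. Pablo takes 1,175,000. The 2 shares of the deceased (Florian and Dayo) are combined into a pool of 2,350,000.
That pool (2,350,000) is divided at the grandchildren's generation equally among Dario, Quentin, Henrik, and Gita: 587,500 each.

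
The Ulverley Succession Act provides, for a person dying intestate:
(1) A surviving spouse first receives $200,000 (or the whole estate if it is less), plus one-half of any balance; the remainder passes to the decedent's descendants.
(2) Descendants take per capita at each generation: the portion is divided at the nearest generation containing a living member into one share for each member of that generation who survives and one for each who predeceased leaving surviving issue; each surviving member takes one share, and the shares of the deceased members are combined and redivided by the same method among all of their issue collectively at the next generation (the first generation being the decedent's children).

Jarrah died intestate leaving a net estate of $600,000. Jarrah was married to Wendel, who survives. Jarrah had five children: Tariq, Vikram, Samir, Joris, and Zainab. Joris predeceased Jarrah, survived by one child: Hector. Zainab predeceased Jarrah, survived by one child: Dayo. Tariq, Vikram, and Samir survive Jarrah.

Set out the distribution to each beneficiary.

Wendel: $400,000; Tariq: $40,000; Vikram: $40,000; Samir: $40,000; Hector: $40,000; Dayo: $40,000

Wendel first takes $200,000, leaving a balance of $400,000. Wendel then takes one-half of the balance ($200,000), for a total of $400,000. The remaining $200,000 passes to the descendants.
The descendants' portion ($200,000) is divided at the children's generation into 5 shares of $40,000. Tariq, Vikram, and Samir each take $40,000. The 2 shares of the deceased (Joris and Zainab) are combined into a pool of $80,000.
That pool ($80,000) is divided at the grandchildren's generation equally among Hector and Dayo: $40,000 each.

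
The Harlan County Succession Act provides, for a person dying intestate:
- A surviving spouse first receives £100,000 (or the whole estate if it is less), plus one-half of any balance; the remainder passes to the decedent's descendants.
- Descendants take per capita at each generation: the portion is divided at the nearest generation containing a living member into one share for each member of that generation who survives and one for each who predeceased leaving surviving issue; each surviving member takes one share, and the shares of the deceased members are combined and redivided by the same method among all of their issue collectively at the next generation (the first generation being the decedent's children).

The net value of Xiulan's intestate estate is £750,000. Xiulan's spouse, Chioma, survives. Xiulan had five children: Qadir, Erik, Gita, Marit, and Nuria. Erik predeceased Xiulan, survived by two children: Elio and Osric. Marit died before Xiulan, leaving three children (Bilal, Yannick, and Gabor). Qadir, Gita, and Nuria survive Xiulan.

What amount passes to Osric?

Osric receives £26,000.

Chioma first takes £100,000, leaving a balance of £650,000. Chioma then takes one-half of the balance (£325,000), for a total of £425,000. The remaining £325,000 passes to the descendants.
The descendants' portion (£325,000) is divided at the children's generation into 5 shares of £65,000. Qadir, Gita, and Nuria each take £65,000. The 2 shares of the deceased (Erik and Marit) are combined into a pool of £130,000.
That pool (£130,000) is divided at the grandchildren's generation equally among Elio, Osric, Bilal, Yannick, and Gabor: £26,000 each.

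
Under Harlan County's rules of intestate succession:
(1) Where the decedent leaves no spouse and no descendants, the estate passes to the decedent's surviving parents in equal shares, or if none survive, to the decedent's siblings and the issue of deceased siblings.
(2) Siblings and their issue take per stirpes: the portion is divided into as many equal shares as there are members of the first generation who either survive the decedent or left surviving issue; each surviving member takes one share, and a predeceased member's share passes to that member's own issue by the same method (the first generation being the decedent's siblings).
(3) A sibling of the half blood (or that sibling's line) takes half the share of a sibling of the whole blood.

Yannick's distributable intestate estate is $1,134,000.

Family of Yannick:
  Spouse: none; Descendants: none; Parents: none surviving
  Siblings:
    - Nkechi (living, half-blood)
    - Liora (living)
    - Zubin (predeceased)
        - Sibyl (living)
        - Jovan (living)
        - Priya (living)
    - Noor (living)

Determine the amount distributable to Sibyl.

Sibyl receives $108,000.

The entire $1,134,000 passes to the siblings and their issue.
Counting each half-blood sibling's line as half a unit, there are 7/2 units in $1,134,000, so one unit is $324,000. Whole-blood lines (Liora, Zubin, and Noor) take $324,000 each; half-blood lines (Nkechi) take $162,000 each.
Zubin's share ($324,000) is divided into 3 shares of $108,000: Sibyl, Jovan, and Priya each take $108,000.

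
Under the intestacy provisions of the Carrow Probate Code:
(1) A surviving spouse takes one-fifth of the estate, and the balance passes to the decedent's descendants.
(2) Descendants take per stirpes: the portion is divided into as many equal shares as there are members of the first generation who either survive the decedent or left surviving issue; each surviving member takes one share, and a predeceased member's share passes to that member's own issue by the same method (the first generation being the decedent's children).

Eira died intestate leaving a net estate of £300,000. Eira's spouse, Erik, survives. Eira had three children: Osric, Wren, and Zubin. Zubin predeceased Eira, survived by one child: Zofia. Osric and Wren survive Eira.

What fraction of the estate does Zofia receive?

Erik takes one-fifth of £300,000 = £60,000. The remaining £240,000 passes to the descendants.
The descendants' portion (£240,000) is divided into 3 shares of £80,000: Osric and Wren each take £80,000; Zubin's £80,000 share passes to Zubin's issue.
Zubin's share (£80,000) passes entirely to Zofia.

Zofia receives 4/15 of the estate.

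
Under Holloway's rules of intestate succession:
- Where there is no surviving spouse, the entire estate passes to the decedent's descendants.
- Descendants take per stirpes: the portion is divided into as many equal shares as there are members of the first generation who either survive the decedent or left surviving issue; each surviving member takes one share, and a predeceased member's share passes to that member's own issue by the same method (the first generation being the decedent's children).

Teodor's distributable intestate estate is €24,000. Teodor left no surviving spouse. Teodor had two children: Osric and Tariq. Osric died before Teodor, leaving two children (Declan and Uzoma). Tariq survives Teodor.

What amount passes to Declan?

The entire €24,000 passes to the descendants.
That amount (€24,000) is divided into 2 shares of €12,000: Tariq takes €12,000; Osric's €12,000 share passes to Osric's issue.
Osric's share (€12,000) is divided into 2 shares of €6,000: Declan and Uzoma each take €6,000.

Declan receives €6,000.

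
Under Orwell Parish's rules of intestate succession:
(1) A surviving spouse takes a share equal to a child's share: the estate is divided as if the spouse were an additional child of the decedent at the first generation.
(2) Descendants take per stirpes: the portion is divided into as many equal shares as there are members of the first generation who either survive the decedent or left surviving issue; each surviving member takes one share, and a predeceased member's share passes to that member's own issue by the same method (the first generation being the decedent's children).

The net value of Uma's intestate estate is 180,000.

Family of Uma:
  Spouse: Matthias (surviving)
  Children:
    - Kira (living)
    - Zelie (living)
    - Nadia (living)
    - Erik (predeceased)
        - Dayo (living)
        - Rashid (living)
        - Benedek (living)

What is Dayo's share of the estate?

The spouse counts as an additional share at the children's level, so there are 5 primary shares of 36,000. Matthias takes one such share (36,000).
The children's combined portion (144,000) is divided into 4 shares of 36,000: Kira, Zelie, and Nadia each take 36,000; Erik's 36,000 share passes to Erik's issue.
Erik's share (36,000) is divided into 3 shares of 12,000: Dayo, Rashid, and Benedek each take 12,000.

Dayo receives 12,000.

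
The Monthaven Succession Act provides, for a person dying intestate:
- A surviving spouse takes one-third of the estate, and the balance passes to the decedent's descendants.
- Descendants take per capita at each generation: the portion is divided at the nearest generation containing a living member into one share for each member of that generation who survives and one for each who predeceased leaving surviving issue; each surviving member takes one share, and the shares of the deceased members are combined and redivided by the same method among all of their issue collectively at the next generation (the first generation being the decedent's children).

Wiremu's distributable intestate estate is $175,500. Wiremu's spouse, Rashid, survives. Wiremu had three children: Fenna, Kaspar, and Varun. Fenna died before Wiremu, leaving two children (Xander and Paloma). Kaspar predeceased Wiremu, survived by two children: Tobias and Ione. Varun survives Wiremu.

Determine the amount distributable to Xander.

Xander receives $19,500.

Rashid takes one-third of $175,500 = $58,500. The remaining $117,000 passes to the descendants.
The descendants' portion ($117,000) is divided at the children's generation into 3 shares of $39,000. Varun takes $39,000. The 2 shares of the deceased (Fenna and Kaspar) are combined into a pool of $78,000.
That pool ($78,000) is divided at the grandchildren's generation equally among Xander, Paloma, Tobias, and Ione: $19,500 each.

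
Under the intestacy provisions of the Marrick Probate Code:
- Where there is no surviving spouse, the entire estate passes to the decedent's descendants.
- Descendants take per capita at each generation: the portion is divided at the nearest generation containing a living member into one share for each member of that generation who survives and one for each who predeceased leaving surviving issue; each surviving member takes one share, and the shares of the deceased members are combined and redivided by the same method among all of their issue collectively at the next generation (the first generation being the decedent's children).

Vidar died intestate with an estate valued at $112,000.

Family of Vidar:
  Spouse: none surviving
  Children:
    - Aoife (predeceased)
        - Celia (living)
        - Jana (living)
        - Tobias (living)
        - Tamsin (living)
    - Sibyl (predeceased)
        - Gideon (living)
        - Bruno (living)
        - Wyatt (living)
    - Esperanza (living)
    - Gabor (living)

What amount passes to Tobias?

The entire $112,000 passes to the descendants.
That amount ($112,000) is divided at the children's generation into 4 shares of $28,000. Esperanza and Gabor each take $28,000. The 2 shares of the deceased (Aoife and Sibyl) are combined into a pool of $56,000.
That pool ($56,000) is divided at the grandchildren's generation equally among Celia, Jana, Tobias, Tamsin, Gideon, Bruno, and Wyatt: $8,000 each.

Tobias receives $8,000.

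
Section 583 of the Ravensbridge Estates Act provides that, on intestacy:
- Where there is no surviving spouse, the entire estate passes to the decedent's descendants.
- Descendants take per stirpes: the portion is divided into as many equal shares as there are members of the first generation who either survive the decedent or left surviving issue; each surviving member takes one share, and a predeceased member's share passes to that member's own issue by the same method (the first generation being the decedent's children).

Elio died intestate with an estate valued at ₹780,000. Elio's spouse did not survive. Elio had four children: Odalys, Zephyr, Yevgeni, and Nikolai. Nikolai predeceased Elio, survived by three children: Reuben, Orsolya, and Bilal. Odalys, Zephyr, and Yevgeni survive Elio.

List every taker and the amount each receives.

Odalys: ₹195,000; Zephyr: ₹195,000; Yevgeni: ₹195,000; Reuben: ₹65,000; Orsolya: ₹65,000; Bilal: ₹65,000

The entire ₹780,000 passes to the descendants.
That amount (₹780,000) is divided into 4 shares of ₹195,000: Odalys, Zephyr, and Yevgeni each take ₹195,000; Nikolai's ₹195,000 share passes to Nikolai's issue.
Nikolai's share (₹195,000) is divided into 3 shares of ₹65,000: Reuben, Orsolya, and Bilal each take ₹65,000.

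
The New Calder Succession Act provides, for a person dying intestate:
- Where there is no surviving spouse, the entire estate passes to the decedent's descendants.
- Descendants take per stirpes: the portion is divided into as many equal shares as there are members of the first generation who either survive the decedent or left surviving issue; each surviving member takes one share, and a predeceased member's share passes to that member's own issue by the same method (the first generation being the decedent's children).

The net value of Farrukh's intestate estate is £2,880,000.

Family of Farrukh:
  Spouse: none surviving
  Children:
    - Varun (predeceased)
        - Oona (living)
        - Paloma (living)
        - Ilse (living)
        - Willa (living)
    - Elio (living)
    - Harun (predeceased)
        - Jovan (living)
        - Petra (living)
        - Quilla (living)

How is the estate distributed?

Oona: £240,000; Paloma: £240,000; Ilse: £240,000; Willa: £240,000; Elio: £960,000; Jovan: £320,000; Petra: £320,000; Quilla: £320,000

The entire £2,880,000 passes to the descendants.
That amount (£2,880,000) is divided into 3 shares of £960,000: Elio takes £960,000; Varun's £960,000 share passes to Varun's issue; Harun's £960,000 share passes to Harun's issue.
Varun's share (£960,000) is divided into 4 shares of £240,000: Oona, Paloma, Ilse, and Willa each take £240,000.
Harun's share (£960,000) is divided into 3 shares of £320,000: Jovan, Petra, and Quilla each take £320,000.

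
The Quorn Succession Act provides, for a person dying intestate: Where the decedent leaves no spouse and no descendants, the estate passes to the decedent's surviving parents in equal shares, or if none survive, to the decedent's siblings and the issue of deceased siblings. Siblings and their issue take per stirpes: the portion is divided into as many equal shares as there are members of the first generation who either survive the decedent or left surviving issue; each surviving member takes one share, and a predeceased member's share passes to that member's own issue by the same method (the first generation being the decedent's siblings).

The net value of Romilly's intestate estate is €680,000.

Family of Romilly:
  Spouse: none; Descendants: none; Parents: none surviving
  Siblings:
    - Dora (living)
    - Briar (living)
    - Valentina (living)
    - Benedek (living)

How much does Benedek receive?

Benedek receives €170,000.

The entire €680,000 passes to the siblings and their issue.
That amount (€680,000) is divided into 4 shares of €170,000: Dora, Briar, Valentina, and Benedek each take €170,000.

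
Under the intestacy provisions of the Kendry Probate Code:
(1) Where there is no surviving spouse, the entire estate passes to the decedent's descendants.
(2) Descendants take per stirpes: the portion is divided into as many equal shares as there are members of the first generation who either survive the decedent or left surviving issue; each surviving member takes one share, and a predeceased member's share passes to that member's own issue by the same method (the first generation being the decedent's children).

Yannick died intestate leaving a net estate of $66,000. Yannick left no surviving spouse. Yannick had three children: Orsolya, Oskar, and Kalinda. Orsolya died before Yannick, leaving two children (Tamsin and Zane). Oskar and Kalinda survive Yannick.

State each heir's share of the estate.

The entire $66,000 passes to the descendants.
That amount ($66,000) is divided into 3 shares of $22,000: Oskar and Kalinda each take $22,000; Orsolya's $22,000 share passes to Orsolya's issue.
Orsolya's share ($22,000) is divided into 2 shares of $11,000: Tamsin and Zane each take $11,000.

Tamsin: $11,000; Zane: $11,000; Oskar: $22,000; Kalinda: $22,000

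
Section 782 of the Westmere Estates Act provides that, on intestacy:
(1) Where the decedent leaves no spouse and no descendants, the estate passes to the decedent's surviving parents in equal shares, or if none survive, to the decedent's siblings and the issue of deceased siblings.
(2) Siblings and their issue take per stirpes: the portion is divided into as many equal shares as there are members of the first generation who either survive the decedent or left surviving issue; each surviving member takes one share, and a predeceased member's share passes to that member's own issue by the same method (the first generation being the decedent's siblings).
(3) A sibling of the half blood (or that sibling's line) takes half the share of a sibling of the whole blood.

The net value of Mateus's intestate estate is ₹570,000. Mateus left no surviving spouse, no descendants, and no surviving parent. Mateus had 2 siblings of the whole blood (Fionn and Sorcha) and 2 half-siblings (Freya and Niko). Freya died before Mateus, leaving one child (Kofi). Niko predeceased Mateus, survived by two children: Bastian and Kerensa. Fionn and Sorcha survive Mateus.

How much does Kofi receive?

The entire ₹570,000 passes to the siblings and their issue.
Counting each half-blood sibling's line as half a unit, there are 3 units in ₹570,000, so one unit is ₹190,000. Whole-blood lines (Fionn and Sorcha) take ₹190,000 each; half-blood lines (Freya and Niko) take ₹95,000 each.
Freya's share (₹95,000) passes entirely to Kofi.
Niko's share (₹95,000) is divided into 2 shares of ₹47,500: Bastian and Kerensa each take ₹47,500.

Kofi receives ₹95,000.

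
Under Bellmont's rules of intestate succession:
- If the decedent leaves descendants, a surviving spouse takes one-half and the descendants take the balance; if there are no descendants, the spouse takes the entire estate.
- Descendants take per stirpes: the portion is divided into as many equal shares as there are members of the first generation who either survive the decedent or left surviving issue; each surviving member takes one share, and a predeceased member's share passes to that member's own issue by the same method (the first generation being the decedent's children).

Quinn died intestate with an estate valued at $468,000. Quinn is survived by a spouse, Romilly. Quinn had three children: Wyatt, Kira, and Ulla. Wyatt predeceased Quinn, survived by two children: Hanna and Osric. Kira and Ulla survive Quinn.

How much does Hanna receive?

Romilly takes one-half of $468,000 = $234,000. The remaining $234,000 passes to the descendants.
The descendants' portion ($234,000) is divided into 3 shares of $78,000: Kira and Ulla each take $78,000; Wyatt's $78,000 share passes to Wyatt's issue.
Wyatt's share ($78,000) is divided into 2 shares of $39,000: Hanna and Osric each take $39,000.

Hanna receives $39,000.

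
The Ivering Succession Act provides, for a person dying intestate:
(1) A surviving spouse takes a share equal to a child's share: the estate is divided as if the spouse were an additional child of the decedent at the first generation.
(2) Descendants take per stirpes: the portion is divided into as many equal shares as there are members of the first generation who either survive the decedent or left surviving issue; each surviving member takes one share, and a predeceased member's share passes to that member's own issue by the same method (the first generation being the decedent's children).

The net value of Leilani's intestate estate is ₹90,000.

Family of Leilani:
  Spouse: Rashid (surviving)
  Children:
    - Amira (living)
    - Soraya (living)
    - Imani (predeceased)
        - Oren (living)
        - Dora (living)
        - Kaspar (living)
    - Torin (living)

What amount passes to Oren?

Oren receives ₹6,000.

The spouse counts as an additional share at the children's level, so there are 5 primary shares of ₹18,000. Rashid takes one such share (₹18,000).
The children's combined portion (₹72,000) is divided into 4 shares of ₹18,000: Amira, Soraya, and Torin each take ₹18,000; Imani's ₹18,000 share passes to Imani's issue.
Imani's share (₹18,000) is divided into 3 shares of ₹6,000: Oren, Dora, and Kaspar each take ₹6,000.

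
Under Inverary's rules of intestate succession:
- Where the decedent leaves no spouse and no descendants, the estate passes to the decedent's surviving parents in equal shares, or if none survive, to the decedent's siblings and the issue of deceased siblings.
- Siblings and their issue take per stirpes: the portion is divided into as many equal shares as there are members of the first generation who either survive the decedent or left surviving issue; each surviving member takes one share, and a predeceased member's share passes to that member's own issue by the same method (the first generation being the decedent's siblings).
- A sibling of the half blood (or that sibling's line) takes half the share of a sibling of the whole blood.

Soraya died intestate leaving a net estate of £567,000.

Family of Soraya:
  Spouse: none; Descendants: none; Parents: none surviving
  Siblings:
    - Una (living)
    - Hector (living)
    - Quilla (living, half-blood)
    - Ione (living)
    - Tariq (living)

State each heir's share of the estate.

Una: £126,000; Hector: £126,000; Quilla: £63,000; Ione: £126,000; Tariq: £126,000

The entire £567,000 passes to the siblings and their issue.
Counting each half-blood sibling's line as half a unit, there are 9/2 units in £567,000, so one unit is £126,000. Whole-blood lines (Una, Hector, Ione, and Tariq) take £126,000 each; half-blood lines (Quilla) take £63,000 each.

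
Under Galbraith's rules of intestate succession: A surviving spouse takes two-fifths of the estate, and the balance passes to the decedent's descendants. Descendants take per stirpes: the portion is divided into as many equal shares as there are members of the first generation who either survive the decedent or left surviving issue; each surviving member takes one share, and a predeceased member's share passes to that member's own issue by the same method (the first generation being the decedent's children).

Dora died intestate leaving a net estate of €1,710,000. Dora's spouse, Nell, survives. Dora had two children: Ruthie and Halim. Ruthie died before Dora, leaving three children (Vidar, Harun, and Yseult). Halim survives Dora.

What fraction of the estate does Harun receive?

Nell takes two-fifths of €1,710,000 = €684,000. The remaining €1,026,000 passes to the descendants.
The descendants' portion (€1,026,000) is divided into 2 shares of €513,000: Halim takes €513,000; Ruthie's €513,000 share passes to Ruthie's issue.
Ruthie's share (€513,000) is divided into 3 shares of €171,000: Vidar, Harun, and Yseult each take €171,000.

Harun receives 1/10 of the estate.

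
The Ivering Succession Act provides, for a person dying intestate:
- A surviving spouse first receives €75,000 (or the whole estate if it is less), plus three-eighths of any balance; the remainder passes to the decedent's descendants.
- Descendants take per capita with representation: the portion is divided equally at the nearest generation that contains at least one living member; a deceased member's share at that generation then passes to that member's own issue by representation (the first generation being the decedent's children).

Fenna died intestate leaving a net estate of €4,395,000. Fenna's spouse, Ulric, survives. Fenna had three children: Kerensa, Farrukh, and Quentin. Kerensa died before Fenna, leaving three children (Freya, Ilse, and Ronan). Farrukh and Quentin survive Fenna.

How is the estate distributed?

Ulric: €1,695,000; Freya: €300,000; Ilse: €300,000; Ronan: €300,000; Farrukh: €900,000; Quentin: €900,000

Ulric first takes €75,000, leaving a balance of €4,320,000. Ulric then takes three-eighths of the balance (€1,620,000), for a total of €1,695,000. The remaining €2,700,000 passes to the descendants.
The descendants' portion (€2,700,000) is divided into 3 shares of €900,000: Farrukh and Quentin each take €900,000; Kerensa's €900,000 share passes to Kerensa's issue.
Kerensa's share (€900,000) is divided into 3 shares of €300,000: Freya, Ilse, and Ronan each take €300,000.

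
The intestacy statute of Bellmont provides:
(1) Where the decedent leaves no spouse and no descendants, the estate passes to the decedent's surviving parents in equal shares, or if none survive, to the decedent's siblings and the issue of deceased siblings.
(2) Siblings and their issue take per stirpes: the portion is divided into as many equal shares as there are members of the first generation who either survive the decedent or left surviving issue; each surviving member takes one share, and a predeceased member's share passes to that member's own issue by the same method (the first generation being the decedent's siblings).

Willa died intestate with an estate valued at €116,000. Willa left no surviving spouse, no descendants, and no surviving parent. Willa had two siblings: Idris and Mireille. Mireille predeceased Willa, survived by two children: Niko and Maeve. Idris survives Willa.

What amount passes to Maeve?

The entire €116,000 passes to the siblings and their issue.
That amount (€116,000) is divided into 2 shares of €58,000: Idris takes €58,000; Mireille's €58,000 share passes to Mireille's issue.
Mireille's share (€58,000) is divided into 2 shares of €29,000: Niko and Maeve each take €29,000.

Maeve receives €29,000.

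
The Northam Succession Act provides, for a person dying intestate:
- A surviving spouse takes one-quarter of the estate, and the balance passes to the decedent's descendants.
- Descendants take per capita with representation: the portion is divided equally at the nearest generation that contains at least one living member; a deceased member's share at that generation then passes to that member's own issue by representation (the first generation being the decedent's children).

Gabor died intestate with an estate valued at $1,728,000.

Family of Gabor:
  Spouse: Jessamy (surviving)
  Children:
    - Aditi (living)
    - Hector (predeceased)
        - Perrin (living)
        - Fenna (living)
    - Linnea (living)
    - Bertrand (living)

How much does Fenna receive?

Fenna receives $162,000.

Jessamy takes one-quarter of $1,728,000 = $432,000. The remaining $1,296,000 passes to the descendants.
The descendants' portion ($1,296,000) is divided into 4 shares of $324,000: Aditi, Linnea, and Bertrand each take $324,000; Hector's $324,000 share passes to Hector's issue.
Hector's share ($324,000) is divided into 2 shares of $162,000: Perrin and Fenna each take $162,000.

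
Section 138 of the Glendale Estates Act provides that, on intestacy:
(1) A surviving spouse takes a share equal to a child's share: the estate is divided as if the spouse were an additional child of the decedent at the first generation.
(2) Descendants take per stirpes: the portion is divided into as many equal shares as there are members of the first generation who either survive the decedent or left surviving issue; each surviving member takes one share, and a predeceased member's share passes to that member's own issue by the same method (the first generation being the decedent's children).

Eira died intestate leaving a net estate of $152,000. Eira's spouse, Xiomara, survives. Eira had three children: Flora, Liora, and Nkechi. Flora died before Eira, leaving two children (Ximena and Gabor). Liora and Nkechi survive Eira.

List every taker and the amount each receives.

Xiomara: $38,000; Ximena: $19,000; Gabor: $19,000; Liora: $38,000; Nkechi: $38,000

The spouse counts as an additional share at the children's level, so there are 4 primary shares of $38,000. Xiomara takes one such share ($38,000).
The children's combined portion ($114,000) is divided into 3 shares of $38,000: Liora and Nkechi each take $38,000; Flora's $38,000 share passes to Flora's issue.
Flora's share ($38,000) is divided into 2 shares of $19,000: Ximena and Gabor each take $19,000.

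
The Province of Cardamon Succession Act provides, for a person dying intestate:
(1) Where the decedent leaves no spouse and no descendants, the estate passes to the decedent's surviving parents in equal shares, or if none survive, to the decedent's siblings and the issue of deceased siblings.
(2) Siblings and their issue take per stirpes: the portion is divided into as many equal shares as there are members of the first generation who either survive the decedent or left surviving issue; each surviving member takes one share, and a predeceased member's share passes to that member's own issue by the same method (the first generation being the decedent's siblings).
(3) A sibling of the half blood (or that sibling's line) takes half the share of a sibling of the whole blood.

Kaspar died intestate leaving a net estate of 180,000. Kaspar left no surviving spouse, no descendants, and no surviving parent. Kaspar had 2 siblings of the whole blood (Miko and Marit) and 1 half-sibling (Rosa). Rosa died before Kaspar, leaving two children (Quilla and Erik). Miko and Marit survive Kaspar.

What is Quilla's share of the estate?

Quilla receives 18,000.

The entire 180,000 passes to the siblings and their issue.
Counting each half-blood sibling's line as half a unit, there are 5/2 units in 180,000, so one unit is 72,000. Whole-blood lines (Miko and Marit) take 72,000 each; half-blood lines (Rosa) take 36,000 each.
Rosa's share (36,000) is divided into 2 shares of 18,000: Quilla and Erik each take 18,000.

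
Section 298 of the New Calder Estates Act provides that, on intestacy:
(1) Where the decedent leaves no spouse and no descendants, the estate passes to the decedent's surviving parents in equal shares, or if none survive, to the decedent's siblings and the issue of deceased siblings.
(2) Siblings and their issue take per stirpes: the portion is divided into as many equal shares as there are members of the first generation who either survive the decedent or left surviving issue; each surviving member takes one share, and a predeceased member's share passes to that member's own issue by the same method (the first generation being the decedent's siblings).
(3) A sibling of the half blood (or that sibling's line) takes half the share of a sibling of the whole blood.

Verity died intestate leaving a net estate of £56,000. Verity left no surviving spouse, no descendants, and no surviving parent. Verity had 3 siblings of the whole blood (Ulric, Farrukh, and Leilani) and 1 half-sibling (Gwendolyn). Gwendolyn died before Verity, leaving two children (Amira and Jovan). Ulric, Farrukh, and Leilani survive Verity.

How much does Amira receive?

The entire £56,000 passes to the siblings and their issue.
Counting each half-blood sibling's line as half a unit, there are 7/2 units in £56,000, so one unit is £16,000. Whole-blood lines (Ulric, Farrukh, and Leilani) take £16,000 each; half-blood lines (Gwendolyn) take £8,000 each.
Gwendolyn's share (£8,000) is divided into 2 shares of £4,000: Amira and Jovan each take £4,000.

Amira receives £4,000.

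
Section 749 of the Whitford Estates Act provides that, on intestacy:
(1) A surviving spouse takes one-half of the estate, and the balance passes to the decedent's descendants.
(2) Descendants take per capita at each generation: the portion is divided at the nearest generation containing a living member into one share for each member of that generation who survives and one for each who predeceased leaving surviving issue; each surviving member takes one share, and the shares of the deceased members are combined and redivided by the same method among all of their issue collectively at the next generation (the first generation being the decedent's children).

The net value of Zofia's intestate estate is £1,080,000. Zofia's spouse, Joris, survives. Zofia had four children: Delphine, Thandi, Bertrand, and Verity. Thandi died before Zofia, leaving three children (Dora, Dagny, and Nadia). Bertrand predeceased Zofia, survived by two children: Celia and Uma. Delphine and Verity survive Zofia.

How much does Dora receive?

Joris takes one-half of £1,080,000 = £540,000. The remaining £540,000 passes to the descendants.
The descendants' portion (£540,000) is divided at the children's generation into 4 shares of £135,000. Delphine and Verity each take £135,000. The 2 shares of the deceased (Thandi and Bertrand) are combined into a pool of £270,000.
That pool (£270,000) is divided at the grandchildren's generation equally among Dora, Dagny, Nadia, Celia, and Uma: £54,000 each.

Dora receives £54,000.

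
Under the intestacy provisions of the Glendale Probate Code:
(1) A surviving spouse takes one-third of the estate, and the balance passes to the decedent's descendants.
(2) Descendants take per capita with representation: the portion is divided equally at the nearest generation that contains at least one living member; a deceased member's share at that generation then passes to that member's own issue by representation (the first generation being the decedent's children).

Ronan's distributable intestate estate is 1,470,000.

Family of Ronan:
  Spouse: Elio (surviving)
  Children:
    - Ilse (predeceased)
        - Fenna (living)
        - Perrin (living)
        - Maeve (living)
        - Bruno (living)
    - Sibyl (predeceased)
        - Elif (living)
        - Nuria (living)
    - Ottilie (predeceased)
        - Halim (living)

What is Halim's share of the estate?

Elio takes one-third of 1,470,000 = 490,000. The remaining 980,000 passes to the descendants.
No child survives, so the initial division is made at the grandchildren's generation.
The descendants' portion (980,000) is divided into 7 shares of 140,000: Fenna, Perrin, Maeve, Bruno, Elif, Nuria, and Halim each take 140,000.

Halim receives 140,000.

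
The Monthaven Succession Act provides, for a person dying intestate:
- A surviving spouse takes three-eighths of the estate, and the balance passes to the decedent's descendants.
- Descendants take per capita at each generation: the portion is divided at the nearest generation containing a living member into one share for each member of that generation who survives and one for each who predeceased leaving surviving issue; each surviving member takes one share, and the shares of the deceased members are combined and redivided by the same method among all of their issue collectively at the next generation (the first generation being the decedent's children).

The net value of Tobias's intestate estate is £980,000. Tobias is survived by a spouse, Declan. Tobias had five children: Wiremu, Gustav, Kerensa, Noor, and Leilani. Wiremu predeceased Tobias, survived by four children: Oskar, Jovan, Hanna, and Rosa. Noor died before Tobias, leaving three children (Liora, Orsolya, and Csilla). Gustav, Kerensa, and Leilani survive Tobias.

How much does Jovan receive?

Jovan receives £35,000.

Declan takes three-eighths of £980,000 = £367,500. The remaining £612,500 passes to the descendants.
The descendants' portion (£612,500) is divided at the children's generation into 5 shares of £122,500. Gustav, Kerensa, and Leilani each take £122,500. The 2 shares of the deceased (Wiremu and Noor) are combined into a pool of £245,000.
That pool (£245,000) is divided at the grandchildren's generation equally among Oskar, Jovan, Hanna, Rosa, Liora, Orsolya, and Csilla: £35,000 each.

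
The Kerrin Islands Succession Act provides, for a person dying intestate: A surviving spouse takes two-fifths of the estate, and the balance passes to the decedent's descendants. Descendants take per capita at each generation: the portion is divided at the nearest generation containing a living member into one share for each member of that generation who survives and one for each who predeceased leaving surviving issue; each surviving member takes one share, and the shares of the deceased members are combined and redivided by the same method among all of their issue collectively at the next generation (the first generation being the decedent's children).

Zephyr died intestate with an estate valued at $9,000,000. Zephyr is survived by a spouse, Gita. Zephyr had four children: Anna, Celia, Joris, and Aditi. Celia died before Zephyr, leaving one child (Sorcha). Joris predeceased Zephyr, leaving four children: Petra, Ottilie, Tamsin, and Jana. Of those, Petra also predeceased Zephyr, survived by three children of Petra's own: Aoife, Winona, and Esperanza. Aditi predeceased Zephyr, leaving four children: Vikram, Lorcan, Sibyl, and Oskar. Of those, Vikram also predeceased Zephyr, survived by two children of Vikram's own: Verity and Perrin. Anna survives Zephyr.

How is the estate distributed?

Gita takes two-fifths of $9,000,000 = $3,600,000. The remaining $5,400,000 passes to the descendants.
The descendants' portion ($5,400,000) is divided at the children's generation into 4 shares of $1,350,000. Anna takes $1,350,000. The 3 shares of the deceased (Celia, Joris, and Aditi) are combined into a pool of $4,050,000.
That pool ($4,050,000) is divided at the grandchildren's generation into 9 shares of $450,000. Sorcha, Ottilie, Tamsin, Jana, Lorcan, Sibyl, and Oskar each take $450,000. The 2 shares of the deceased (Petra and Vikram) are combined into a pool of $900,000.
That pool ($900,000) is divided at the great-grandchildren's generation equally among Aoife, Winona, Esperanza, Verity, and Perrin: $180,000 each.

Gita: $3,600,000; Anna: $1,350,000; Sorcha: $450,000; Aoife: $180,000; Winona: $180,000; Esperanza: $180,000; Ottilie: $450,000; Tamsin: $450,000; Jana: $450,000; Verity: $180,000; Perrin: $180,000; Lorcan: $450,000; Sibyl: $450,000; Oskar: $450,000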